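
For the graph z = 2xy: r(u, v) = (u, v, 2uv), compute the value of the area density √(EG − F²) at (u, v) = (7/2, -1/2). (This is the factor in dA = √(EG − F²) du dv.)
√(EG − F²)|_{(7/2, -1/2)} = sqrt(51)

E = 4*v^2 + 1, F = 4*u*v, G = 4*u^2 + 1, so EG − F² = 4*u^2 + 4*v^2 + 1. Taking the positive square root: √(EG − F²) = sqrt(4*u^2 + 4*v^2 + 1). At (u, v) = (7/2, -1/2): sqrt(51).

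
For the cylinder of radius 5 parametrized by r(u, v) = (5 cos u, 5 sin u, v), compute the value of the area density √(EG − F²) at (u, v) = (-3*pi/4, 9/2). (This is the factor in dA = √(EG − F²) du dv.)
√(EG − F²)|_{(-3*pi/4, 9/2)} = 5

E = 25, F = 0, G = 1, so EG − F² = 25. Taking the positive square root: √(EG − F²) = 5. At (u, v) = (-3*pi/4, 9/2): 5.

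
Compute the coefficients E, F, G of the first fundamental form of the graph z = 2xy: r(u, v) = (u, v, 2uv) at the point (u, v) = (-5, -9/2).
E = 82;  F = 90;  G = 101

Partials: r_u = (1, 0, 2*v), r_v = (0, 1, 2*u). As functions of (u, v):
  E = r_u · r_u = 4*v^2 + 1,
  F = r_u · r_v = 4*u*v,
  G = r_v · r_v = 4*u^2 + 1.
Evaluating at (u, v) = (-5, -9/2): E = 82, F = 90, G = 101.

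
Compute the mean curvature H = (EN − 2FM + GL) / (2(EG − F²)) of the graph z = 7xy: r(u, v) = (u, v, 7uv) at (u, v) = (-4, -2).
H = -2744*sqrt(109)/320787

With E = 49*v^2 + 1, F = 49*u*v, G = 49*u^2 + 1, L = 0, M = 7/sqrt(49*u^2 + 49*v^2 + 1), N = 0, assemble
  H = (EN − 2FM + GL) / (2(EG − F²)) = -343*u*v/(49*u^2 + 49*v^2 + 1)^(3/2).
At (u, v) = (-4, -2): H = -2744*sqrt(109)/320787.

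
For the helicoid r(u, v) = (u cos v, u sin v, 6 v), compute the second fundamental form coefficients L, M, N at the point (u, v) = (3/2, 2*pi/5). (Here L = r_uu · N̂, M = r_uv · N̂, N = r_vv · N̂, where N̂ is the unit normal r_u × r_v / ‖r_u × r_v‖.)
L = 0;  M = -4*sqrt(17)/17;  N = 0

Compute the unit normal N̂(u, v) = (6*sin(v)/sqrt(u^2 + 36), -6*cos(v)/sqrt(u^2 + 36), u/sqrt(u^2 + 36)), and the second partials r_uu, r_uv, r_vv. Take dot products:
  L(u, v) = r_uu · N̂ = 0,
  M(u, v) = r_uv · N̂ = -6/sqrt(u^2 + 36),
  N(u, v) = r_vv · N̂ = 0.
Evaluating at (u, v) = (3/2, 2*pi/5):
  L = 0, M = -4*sqrt(17)/17, N = 0.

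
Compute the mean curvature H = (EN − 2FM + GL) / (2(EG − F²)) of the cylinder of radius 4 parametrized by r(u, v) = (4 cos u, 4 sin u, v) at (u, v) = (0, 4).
H = -1/8

With E = 16, F = 0, G = 1, L = -4, M = 0, N = 0, assemble
  H = (EN − 2FM + GL) / (2(EG − F²)) = -1/8.
At (u, v) = (0, 4): H = -1/8.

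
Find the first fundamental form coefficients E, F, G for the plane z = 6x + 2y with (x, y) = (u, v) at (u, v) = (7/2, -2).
E = 37;  F = 12;  G = 5

Partials: r_u = (1, 0, 6), r_v = (0, 1, 2). As functions of (u, v):
  E = r_u · r_u = 37,
  F = r_u · r_v = 12,
  G = r_v · r_v = 5.
Evaluating at (u, v) = (7/2, -2): E = 37, F = 12, G = 5.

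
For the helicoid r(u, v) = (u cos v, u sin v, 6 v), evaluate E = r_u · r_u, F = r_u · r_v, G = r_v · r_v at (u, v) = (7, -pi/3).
E = 1;  F = 0;  G = 85

Partials: r_u = (cos(v), sin(v), 0), r_v = (-u*sin(v), u*cos(v), 6). As functions of (u, v):
  E = r_u · r_u = 1,
  F = r_u · r_v = 0,
  G = r_v · r_v = u^2 + 36.
Evaluating at (u, v) = (7, -pi/3): E = 1, F = 0, G = 85.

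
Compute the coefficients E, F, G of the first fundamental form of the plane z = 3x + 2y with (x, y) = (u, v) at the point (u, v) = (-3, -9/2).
E = 10;  F = 6;  G = 5

Partials: r_u = (1, 0, 3), r_v = (0, 1, 2). As functions of (u, v):
  E = r_u · r_u = 10,
  F = r_u · r_v = 6,
  G = r_v · r_v = 5.
Evaluating at (u, v) = (-3, -9/2): E = 10, F = 6, G = 5.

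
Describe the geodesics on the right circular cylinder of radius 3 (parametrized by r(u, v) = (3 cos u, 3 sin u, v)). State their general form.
The cylinder is flat (K = 0) and locally isometric to the plane via the development (u, v) ↦ (3 u, v). Geodesics are the pre-images of straight lines: circles (v constant), vertical lines (u constant), and helices (v = c · u + d) for constants c, d.

A right cylinder has E = 3², F = 0, G = 1, so EG − F² = 3², and L = −3, M = N = 0, giving K = (LN − M²)/(EG − F²) = 0 everywhere. A flat surface is locally isometric to the Euclidean plane via the map (u, v) ↦ (3 u, v). Straight lines in the (x̃, ỹ) plane pull back to: (a) horizontal circles (v = const), (b) vertical generators (u = const), and (c) helices (3 u tan θ = v, i.e. v = c · u + d).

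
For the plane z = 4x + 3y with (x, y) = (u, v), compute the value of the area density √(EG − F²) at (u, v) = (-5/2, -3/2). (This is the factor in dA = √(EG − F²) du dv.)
√(EG − F²)|_{(-5/2, -3/2)} = sqrt(26)

E = 17, F = 12, G = 10, so EG − F² = 26. Taking the positive square root: √(EG − F²) = sqrt(26). At (u, v) = (-5/2, -3/2): sqrt(26).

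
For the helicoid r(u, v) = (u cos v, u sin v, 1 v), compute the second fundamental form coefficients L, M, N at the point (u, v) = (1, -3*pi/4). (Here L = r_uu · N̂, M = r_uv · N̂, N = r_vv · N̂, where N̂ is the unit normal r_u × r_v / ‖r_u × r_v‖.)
L = 0;  M = -sqrt(2)/2;  N = 0

Compute the unit normal N̂(u, v) = (sin(v)/sqrt(u^2 + 1), -cos(v)/sqrt(u^2 + 1), u/sqrt(u^2 + 1)), and the second partials r_uu, r_uv, r_vv. Take dot products:
  L(u, v) = r_uu · N̂ = 0,
  M(u, v) = r_uv · N̂ = -1/sqrt(u^2 + 1),
  N(u, v) = r_vv · N̂ = 0.
Evaluating at (u, v) = (1, -3*pi/4):
  L = 0, M = -sqrt(2)/2, N = 0.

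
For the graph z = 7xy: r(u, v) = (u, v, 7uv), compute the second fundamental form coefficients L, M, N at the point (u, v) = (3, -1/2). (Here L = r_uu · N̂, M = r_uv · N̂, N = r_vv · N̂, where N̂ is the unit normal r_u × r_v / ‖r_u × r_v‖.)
L = 0;  M = 14*sqrt(1817)/1817;  N = 0

Compute the unit normal N̂(u, v) = (-7*v/sqrt(49*u^2 + 49*v^2 + 1), -7*u/sqrt(49*u^2 + 49*v^2 + 1), 1/sqrt(49*u^2 + 49*v^2 + 1)), and the second partials r_uu, r_uv, r_vv. Take dot products:
  L(u, v) = r_uu · N̂ = 0,
  M(u, v) = r_uv · N̂ = 7/sqrt(49*u^2 + 49*v^2 + 1),
  N(u, v) = r_vv · N̂ = 0.
Evaluating at (u, v) = (3, -1/2):
  L = 0, M = 14*sqrt(1817)/1817, N = 0.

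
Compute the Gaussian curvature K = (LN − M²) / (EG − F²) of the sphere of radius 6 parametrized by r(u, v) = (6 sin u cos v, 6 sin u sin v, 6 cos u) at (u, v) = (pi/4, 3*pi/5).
K = 1/36

Coefficients of the first fundamental form: E = 36, F = 0, G = 36*sin(u)^2.
Coefficients of the second fundamental form: L = -6*sin(u)/Abs(sin(u)), M = 0, N = -6*sin(u)^3/Abs(sin(u)).
Assemble K = (LN − M²)/(EG − F²) = 1/36. At (u, v) = (pi/4, 3*pi/5): K = 1/36.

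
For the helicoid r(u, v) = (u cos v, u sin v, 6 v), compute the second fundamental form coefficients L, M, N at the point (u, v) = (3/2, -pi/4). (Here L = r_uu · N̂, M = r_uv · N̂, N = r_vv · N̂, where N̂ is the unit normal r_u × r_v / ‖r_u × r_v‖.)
L = 0;  M = -4*sqrt(17)/17;  N = 0

Compute the unit normal N̂(u, v) = (6*sin(v)/sqrt(u^2 + 36), -6*cos(v)/sqrt(u^2 + 36), u/sqrt(u^2 + 36)), and the second partials r_uu, r_uv, r_vv. Take dot products:
  L(u, v) = r_uu · N̂ = 0,
  M(u, v) = r_uv · N̂ = -6/sqrt(u^2 + 36),
  N(u, v) = r_vv · N̂ = 0.
Evaluating at (u, v) = (3/2, -pi/4):
  L = 0, M = -4*sqrt(17)/17, N = 0.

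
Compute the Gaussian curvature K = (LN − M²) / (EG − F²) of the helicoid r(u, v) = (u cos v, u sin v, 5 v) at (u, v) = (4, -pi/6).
K = -25/1681

Coefficients of the first fundamental form: E = 1, F = 0, G = u^2 + 25.
Coefficients of the second fundamental form: L = 0, M = -5/sqrt(u^2 + 25), N = 0.
Assemble K = (LN − M²)/(EG − F²) = -25/(u^2 + 25)^2. At (u, v) = (4, -pi/6): K = -25/1681.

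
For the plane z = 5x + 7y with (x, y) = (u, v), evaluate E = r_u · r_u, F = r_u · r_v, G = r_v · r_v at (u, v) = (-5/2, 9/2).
E = 26;  F = 35;  G = 50

Partials: r_u = (1, 0, 5), r_v = (0, 1, 7). As functions of (u, v):
  E = r_u · r_u = 26,
  F = r_u · r_v = 35,
  G = r_v · r_v = 50.
Evaluating at (u, v) = (-5/2, 9/2): E = 26, F = 35, G = 50.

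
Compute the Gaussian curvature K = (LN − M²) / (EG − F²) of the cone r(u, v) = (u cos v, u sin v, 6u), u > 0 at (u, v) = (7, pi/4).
K = 0

Coefficients of the first fundamental form: E = 37, F = 0, G = u^2.
Coefficients of the second fundamental form: L = 0, M = 0, N = 6*sqrt(37)*u^2/(37*Abs(u)).
Assemble K = (LN − M²)/(EG − F²) = 0. At (u, v) = (7, pi/4): K = 0.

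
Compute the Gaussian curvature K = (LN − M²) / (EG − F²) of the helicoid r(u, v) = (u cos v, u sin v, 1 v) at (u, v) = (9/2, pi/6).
K = -16/7225

Coefficients of the first fundamental form: E = 1, F = 0, G = u^2 + 1.
Coefficients of the second fundamental form: L = 0, M = -1/sqrt(u^2 + 1), N = 0.
Assemble K = (LN − M²)/(EG − F²) = -1/(u^2 + 1)^2. At (u, v) = (9/2, pi/6): K = -16/7225.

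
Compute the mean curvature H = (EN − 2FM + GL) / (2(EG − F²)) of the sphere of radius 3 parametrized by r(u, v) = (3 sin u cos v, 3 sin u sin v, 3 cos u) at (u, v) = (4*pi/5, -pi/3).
H = -1/3

With E = 9, F = 0, G = 9*sin(u)^2, L = -3*sin(u)/Abs(sin(u)), M = 0, N = -3*sin(u)^3/Abs(sin(u)), assemble
  H = (EN − 2FM + GL) / (2(EG − F²)) = -sin(u)/(3*Abs(sin(u))).
At (u, v) = (4*pi/5, -pi/3): H = -1/3.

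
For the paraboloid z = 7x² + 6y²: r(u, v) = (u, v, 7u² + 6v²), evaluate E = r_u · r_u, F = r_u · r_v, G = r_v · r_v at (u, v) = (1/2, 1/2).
E = 50;  F = 42;  G = 37

Partials: r_u = (1, 0, 14*u), r_v = (0, 1, 12*v). As functions of (u, v):
  E = r_u · r_u = 196*u^2 + 1,
  F = r_u · r_v = 168*u*v,
  G = r_v · r_v = 144*v^2 + 1.
Evaluating at (u, v) = (1/2, 1/2): E = 50, F = 42, G = 37.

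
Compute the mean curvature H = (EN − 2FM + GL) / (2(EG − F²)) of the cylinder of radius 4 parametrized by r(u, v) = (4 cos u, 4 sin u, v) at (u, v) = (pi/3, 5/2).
H = -1/8

With E = 16, F = 0, G = 1, L = -4, M = 0, N = 0, assemble
  H = (EN − 2FM + GL) / (2(EG − F²)) = -1/8.
At (u, v) = (pi/3, 5/2): H = -1/8.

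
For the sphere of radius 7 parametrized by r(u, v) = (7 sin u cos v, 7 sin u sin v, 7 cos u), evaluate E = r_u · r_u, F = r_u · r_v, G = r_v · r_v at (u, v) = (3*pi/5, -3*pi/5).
E = 49;  F = 0;  G = 49*sqrt(5)/8 + 245/8

Partials: r_u = (7*cos(u)*cos(v), 7*sin(v)*cos(u), -7*sin(u)), r_v = (-7*sin(u)*sin(v), 7*sin(u)*cos(v), 0). As functions of (u, v):
  E = r_u · r_u = 49,
  F = r_u · r_v = 0,
  G = r_v · r_v = 49*sin(u)^2.
Evaluating at (u, v) = (3*pi/5, -3*pi/5): E = 49, F = 0, G = 49*sqrt(5)/8 + 245/8.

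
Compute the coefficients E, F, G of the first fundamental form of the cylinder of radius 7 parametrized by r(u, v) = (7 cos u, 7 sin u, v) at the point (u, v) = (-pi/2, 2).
E = 49;  F = 0;  G = 1

Partials: r_u = (-7*sin(u), 7*cos(u), 0), r_v = (0, 0, 1). As functions of (u, v):
  E = r_u · r_u = 49,
  F = r_u · r_v = 0,
  G = r_v · r_v = 1.
Evaluating at (u, v) = (-pi/2, 2): E = 49, F = 0, G = 1.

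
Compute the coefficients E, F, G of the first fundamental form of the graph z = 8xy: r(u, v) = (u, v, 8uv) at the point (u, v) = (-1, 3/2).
E = 145;  F = -96;  G = 65

Partials: r_u = (1, 0, 8*v), r_v = (0, 1, 8*u). As functions of (u, v):
  E = r_u · r_u = 64*v^2 + 1,
  F = r_u · r_v = 64*u*v,
  G = r_v · r_v = 64*u^2 + 1.
Evaluating at (u, v) = (-1, 3/2): E = 145, F = -96, G = 65.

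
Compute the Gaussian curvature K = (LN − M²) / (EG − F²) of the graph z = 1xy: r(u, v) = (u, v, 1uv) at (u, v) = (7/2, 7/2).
K = -4/2601

Coefficients of the first fundamental form: E = v^2 + 1, F = u*v, G = u^2 + 1.
Coefficients of the second fundamental form: L = 0, M = 1/sqrt(u^2 + v^2 + 1), N = 0.
Assemble K = (LN − M²)/(EG − F²) = 1/((u^2*v^2 - (u^2 + 1)*(v^2 + 1))*(u^2 + v^2 + 1)). At (u, v) = (7/2, 7/2): K = -4/2601.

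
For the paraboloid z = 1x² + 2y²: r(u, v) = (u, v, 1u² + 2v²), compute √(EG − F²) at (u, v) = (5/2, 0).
√(EG − F²)|_{(5/2, 0)} = sqrt(26)

E = 4*u^2 + 1, F = 8*u*v, G = 16*v^2 + 1; EG − F² = 4*u^2 + 16*v^2 + 1; √(EG − F²) = sqrt(4*u^2 + 16*v^2 + 1). At the given point: sqrt(26).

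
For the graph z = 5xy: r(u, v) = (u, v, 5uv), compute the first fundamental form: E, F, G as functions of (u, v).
E = 25*v^2 + 1;  F = 25*u*v;  G = 25*u^2 + 1

Compute partials: r_u = (1, 0, 5*v), r_v = (0, 1, 5*u). Then
  E = r_u · r_u = 25*v^2 + 1,
  F = r_u · r_v = 25*u*v,
  G = r_v · r_v = 25*u^2 + 1.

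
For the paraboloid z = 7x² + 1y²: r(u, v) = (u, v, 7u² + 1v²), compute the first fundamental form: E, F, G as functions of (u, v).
E = 196*u^2 + 1;  F = 28*u*v;  G = 4*v^2 + 1

Compute partials: r_u = (1, 0, 14*u), r_v = (0, 1, 2*v). Then
  E = r_u · r_u = 196*u^2 + 1,
  F = r_u · r_v = 28*u*v,
  G = r_v · r_v = 4*v^2 + 1.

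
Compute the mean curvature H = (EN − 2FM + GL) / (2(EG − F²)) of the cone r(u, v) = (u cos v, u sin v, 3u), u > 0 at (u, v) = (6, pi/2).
H = sqrt(10)/40

With E = 10, F = 0, G = u^2, L = 0, M = 0, N = 3*sqrt(10)*u^2/(10*Abs(u)), assemble
  H = (EN − 2FM + GL) / (2(EG − F²)) = 3*sqrt(10)/(20*Abs(u)).
At (u, v) = (6, pi/2): H = sqrt(10)/40.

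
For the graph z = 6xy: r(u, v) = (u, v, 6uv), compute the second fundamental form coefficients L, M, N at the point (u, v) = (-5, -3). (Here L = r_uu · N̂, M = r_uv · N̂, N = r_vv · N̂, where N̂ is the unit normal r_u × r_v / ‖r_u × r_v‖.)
L = 0;  M = 6/35;  N = 0

Compute the unit normal N̂(u, v) = (-6*v/sqrt(36*u^2 + 36*v^2 + 1), -6*u/sqrt(36*u^2 + 36*v^2 + 1), 1/sqrt(36*u^2 + 36*v^2 + 1)), and the second partials r_uu, r_uv, r_vv. Take dot products:
  L(u, v) = r_uu · N̂ = 0,
  M(u, v) = r_uv · N̂ = 6/sqrt(36*u^2 + 36*v^2 + 1),
  N(u, v) = r_vv · N̂ = 0.
Evaluating at (u, v) = (-5, -3):
  L = 0, M = 6/35, N = 0.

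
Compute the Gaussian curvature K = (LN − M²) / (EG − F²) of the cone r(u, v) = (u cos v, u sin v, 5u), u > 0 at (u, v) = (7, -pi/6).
K = 0

Coefficients of the first fundamental form: E = 26, F = 0, G = u^2.
Coefficients of the second fundamental form: L = 0, M = 0, N = 5*sqrt(26)*u^2/(26*Abs(u)).
Assemble K = (LN − M²)/(EG − F²) = 0. At (u, v) = (7, -pi/6): K = 0.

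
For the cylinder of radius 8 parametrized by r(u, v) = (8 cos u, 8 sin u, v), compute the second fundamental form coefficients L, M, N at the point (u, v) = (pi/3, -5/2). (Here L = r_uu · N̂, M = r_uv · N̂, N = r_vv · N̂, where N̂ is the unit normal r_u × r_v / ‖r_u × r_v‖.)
L = -8;  M = 0;  N = 0

Compute the unit normal N̂(u, v) = (cos(u), sin(u), 0), and the second partials r_uu, r_uv, r_vv. Take dot products:
  L(u, v) = r_uu · N̂ = -8,
  M(u, v) = r_uv · N̂ = 0,
  N(u, v) = r_vv · N̂ = 0.
Evaluating at (u, v) = (pi/3, -5/2):
  L = -8, M = 0, N = 0.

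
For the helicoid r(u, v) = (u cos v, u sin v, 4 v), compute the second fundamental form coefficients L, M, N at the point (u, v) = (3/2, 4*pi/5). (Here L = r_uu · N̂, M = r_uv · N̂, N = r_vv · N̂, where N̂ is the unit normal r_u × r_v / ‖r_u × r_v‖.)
L = 0;  M = -8*sqrt(73)/73;  N = 0

Compute the unit normal N̂(u, v) = (4*sin(v)/sqrt(u^2 + 16), -4*cos(v)/sqrt(u^2 + 16), u/sqrt(u^2 + 16)), and the second partials r_uu, r_uv, r_vv. Take dot products:
  L(u, v) = r_uu · N̂ = 0,
  M(u, v) = r_uv · N̂ = -4/sqrt(u^2 + 16),
  N(u, v) = r_vv · N̂ = 0.
Evaluating at (u, v) = (3/2, 4*pi/5):
  L = 0, M = -8*sqrt(73)/73, N = 0.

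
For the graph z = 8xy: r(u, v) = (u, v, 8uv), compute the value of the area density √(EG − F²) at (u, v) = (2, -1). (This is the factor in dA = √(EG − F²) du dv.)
√(EG − F²)|_{(2, -1)} = sqrt(321)

E = 64*v^2 + 1, F = 64*u*v, G = 64*u^2 + 1, so EG − F² = 64*u^2 + 64*v^2 + 1. Taking the positive square root: √(EG − F²) = sqrt(64*u^2 + 64*v^2 + 1). At (u, v) = (2, -1): sqrt(321).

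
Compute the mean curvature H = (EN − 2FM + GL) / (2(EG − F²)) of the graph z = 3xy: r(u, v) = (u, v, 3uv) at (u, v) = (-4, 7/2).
H = 3024*sqrt(1021)/1042441

With E = 9*v^2 + 1, F = 9*u*v, G = 9*u^2 + 1, L = 0, M = 3/sqrt(9*u^2 + 9*v^2 + 1), N = 0, assemble
  H = (EN − 2FM + GL) / (2(EG − F²)) = -27*u*v/(9*u^2 + 9*v^2 + 1)^(3/2).
At (u, v) = (-4, 7/2): H = 3024*sqrt(1021)/1042441.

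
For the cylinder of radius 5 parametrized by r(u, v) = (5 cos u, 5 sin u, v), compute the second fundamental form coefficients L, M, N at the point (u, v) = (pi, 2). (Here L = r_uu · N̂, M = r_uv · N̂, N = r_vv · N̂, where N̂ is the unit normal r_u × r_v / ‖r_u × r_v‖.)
L = -5;  M = 0;  N = 0

Compute the unit normal N̂(u, v) = (cos(u), sin(u), 0), and the second partials r_uu, r_uv, r_vv. Take dot products:
  L(u, v) = r_uu · N̂ = -5,
  M(u, v) = r_uv · N̂ = 0,
  N(u, v) = r_vv · N̂ = 0.
Evaluating at (u, v) = (pi, 2):
  L = -5, M = 0, N = 0.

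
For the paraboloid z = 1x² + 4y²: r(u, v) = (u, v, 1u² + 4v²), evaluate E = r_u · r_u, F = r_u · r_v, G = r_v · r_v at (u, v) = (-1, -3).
E = 5;  F = 48;  G = 577

Partials: r_u = (1, 0, 2*u), r_v = (0, 1, 8*v). As functions of (u, v):
  E = r_u · r_u = 4*u^2 + 1,
  F = r_u · r_v = 16*u*v,
  G = r_v · r_v = 64*v^2 + 1.
Evaluating at (u, v) = (-1, -3): E = 5, F = 48, G = 577.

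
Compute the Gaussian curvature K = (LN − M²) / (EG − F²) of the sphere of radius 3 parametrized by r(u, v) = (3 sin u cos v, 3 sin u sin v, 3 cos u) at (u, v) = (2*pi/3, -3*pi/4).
K = 1/9

Coefficients of the first fundamental form: E = 9, F = 0, G = 9*sin(u)^2.
Coefficients of the second fundamental form: L = -3*sin(u)/Abs(sin(u)), M = 0, N = -3*sin(u)^3/Abs(sin(u)).
Assemble K = (LN − M²)/(EG − F²) = 1/9. At (u, v) = (2*pi/3, -3*pi/4): K = 1/9.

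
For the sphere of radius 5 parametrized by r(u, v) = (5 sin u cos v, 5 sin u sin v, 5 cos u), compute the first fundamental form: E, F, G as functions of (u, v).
E = 25;  F = 0;  G = 25*sin(u)^2

Compute partials: r_u = (5*cos(u)*cos(v), 5*sin(v)*cos(u), -5*sin(u)), r_v = (-5*sin(u)*sin(v), 5*sin(u)*cos(v), 0). Then
  E = r_u · r_u = 25,
  F = r_u · r_v = 0,
  G = r_v · r_v = 25*sin(u)^2.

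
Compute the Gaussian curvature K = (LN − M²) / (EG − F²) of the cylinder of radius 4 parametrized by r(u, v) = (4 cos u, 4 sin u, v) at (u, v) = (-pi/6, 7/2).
K = 0

Coefficients of the first fundamental form: E = 16, F = 0, G = 1.
Coefficients of the second fundamental form: L = -4, M = 0, N = 0.
Assemble K = (LN − M²)/(EG − F²) = 0. At (u, v) = (-pi/6, 7/2): K = 0.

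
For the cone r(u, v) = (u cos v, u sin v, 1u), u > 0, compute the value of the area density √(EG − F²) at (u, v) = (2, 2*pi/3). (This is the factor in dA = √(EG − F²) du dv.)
√(EG − F²)|_{(2, 2*pi/3)} = 2*sqrt(2)

E = 2, F = 0, G = u^2, so EG − F² = 2*u^2. Taking the positive square root: √(EG − F²) = sqrt(2)*Abs(u). At (u, v) = (2, 2*pi/3): 2*sqrt(2).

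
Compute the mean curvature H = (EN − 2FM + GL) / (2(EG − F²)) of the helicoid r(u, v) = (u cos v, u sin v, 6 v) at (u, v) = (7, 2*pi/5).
H = 0

With E = 1, F = 0, G = u^2 + 36, L = 0, M = -6/sqrt(u^2 + 36), N = 0, assemble
  H = (EN − 2FM + GL) / (2(EG − F²)) = 0.
At (u, v) = (7, 2*pi/5): H = 0.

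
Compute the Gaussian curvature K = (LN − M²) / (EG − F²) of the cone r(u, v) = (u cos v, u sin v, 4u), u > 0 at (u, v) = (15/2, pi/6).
K = 0

Coefficients of the first fundamental form: E = 17, F = 0, G = u^2.
Coefficients of the second fundamental form: L = 0, M = 0, N = 4*sqrt(17)*u^2/(17*Abs(u)).
Assemble K = (LN − M²)/(EG − F²) = 0. At (u, v) = (15/2, pi/6): K = 0.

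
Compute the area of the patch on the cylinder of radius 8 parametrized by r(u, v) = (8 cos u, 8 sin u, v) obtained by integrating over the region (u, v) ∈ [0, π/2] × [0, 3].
Area = 12*pi

Area = ∫∫ √(EG − F²) du dv with √(EG − F²) = 8. Integrating over [0, π/2] × [0, 3] gives 12*pi.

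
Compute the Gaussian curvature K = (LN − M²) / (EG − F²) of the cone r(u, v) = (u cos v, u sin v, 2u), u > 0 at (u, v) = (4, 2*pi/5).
K = 0

Coefficients of the first fundamental form: E = 5, F = 0, G = u^2.
Coefficients of the second fundamental form: L = 0, M = 0, N = 2*sqrt(5)*u^2/(5*Abs(u)).
Assemble K = (LN − M²)/(EG − F²) = 0. At (u, v) = (4, 2*pi/5): K = 0.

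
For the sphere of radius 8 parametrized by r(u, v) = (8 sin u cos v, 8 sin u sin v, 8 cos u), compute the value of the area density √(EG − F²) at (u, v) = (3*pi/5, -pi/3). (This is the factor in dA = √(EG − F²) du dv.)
√(EG − F²)|_{(3*pi/5, -pi/3)} = 16*sqrt(2*sqrt(5) + 10)

E = 64, F = 0, G = 64*sin(u)^2, so EG − F² = 4096*sin(u)^2. Taking the positive square root: √(EG − F²) = 64*Abs(sin(u)). At (u, v) = (3*pi/5, -pi/3): 16*sqrt(2*sqrt(5) + 10).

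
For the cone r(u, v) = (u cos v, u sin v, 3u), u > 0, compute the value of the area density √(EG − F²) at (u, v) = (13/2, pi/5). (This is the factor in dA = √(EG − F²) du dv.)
√(EG − F²)|_{(13/2, pi/5)} = 13*sqrt(10)/2

E = 10, F = 0, G = u^2, so EG − F² = 10*u^2. Taking the positive square root: √(EG − F²) = sqrt(10)*Abs(u). At (u, v) = (13/2, pi/5): 13*sqrt(10)/2.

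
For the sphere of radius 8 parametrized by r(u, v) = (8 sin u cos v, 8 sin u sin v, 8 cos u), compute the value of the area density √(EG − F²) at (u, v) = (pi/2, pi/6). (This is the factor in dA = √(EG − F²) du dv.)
√(EG − F²)|_{(pi/2, pi/6)} = 64

E = 64, F = 0, G = 64*sin(u)^2, so EG − F² = 4096*sin(u)^2. Taking the positive square root: √(EG − F²) = 64*Abs(sin(u)). At (u, v) = (pi/2, pi/6): 64.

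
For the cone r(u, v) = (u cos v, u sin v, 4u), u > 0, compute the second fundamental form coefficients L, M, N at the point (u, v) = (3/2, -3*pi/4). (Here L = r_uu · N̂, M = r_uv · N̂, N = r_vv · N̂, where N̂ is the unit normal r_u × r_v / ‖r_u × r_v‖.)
L = 0;  M = 0;  N = 6*sqrt(17)/17

Compute the unit normal N̂(u, v) = (-4*sqrt(17)*u*cos(v)/(17*Abs(u)), -4*sqrt(17)*u*sin(v)/(17*Abs(u)), sqrt(17)*u/(17*Abs(u))), and the second partials r_uu, r_uv, r_vv. Take dot products:
  L(u, v) = r_uu · N̂ = 0,
  M(u, v) = r_uv · N̂ = 0,
  N(u, v) = r_vv · N̂ = 4*sqrt(17)*u^2/(17*Abs(u)).
Evaluating at (u, v) = (3/2, -3*pi/4):
  L = 0, M = 0, N = 6*sqrt(17)/17.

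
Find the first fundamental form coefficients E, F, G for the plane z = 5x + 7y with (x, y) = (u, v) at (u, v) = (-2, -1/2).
E = 26;  F = 35;  G = 50

Partials: r_u = (1, 0, 5), r_v = (0, 1, 7). As functions of (u, v):
  E = r_u · r_u = 26,
  F = r_u · r_v = 35,
  G = r_v · r_v = 50.
Evaluating at (u, v) = (-2, -1/2): E = 26, F = 35, G = 50.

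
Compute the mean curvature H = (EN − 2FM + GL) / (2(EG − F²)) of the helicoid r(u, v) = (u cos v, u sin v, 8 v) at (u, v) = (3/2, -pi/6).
H = 0

With E = 1, F = 0, G = u^2 + 64, L = 0, M = -8/sqrt(u^2 + 64), N = 0, assemble
  H = (EN − 2FM + GL) / (2(EG − F²)) = 0.
At (u, v) = (3/2, -pi/6): H = 0.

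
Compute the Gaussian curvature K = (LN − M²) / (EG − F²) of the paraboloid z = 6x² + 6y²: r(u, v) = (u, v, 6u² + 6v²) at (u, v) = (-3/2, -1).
K = 144/219961

Coefficients of the first fundamental form: E = 144*u^2 + 1, F = 144*u*v, G = 144*v^2 + 1.
Coefficients of the second fundamental form: L = 12/sqrt(144*u^2 + 144*v^2 + 1), M = 0, N = 12/sqrt(144*u^2 + 144*v^2 + 1).
Assemble K = (LN − M²)/(EG − F²) = 144/(20736*u^4 + 41472*u^2*v^2 + 288*u^2 + 20736*v^4 + 288*v^2 + 1). At (u, v) = (-3/2, -1): K = 144/219961.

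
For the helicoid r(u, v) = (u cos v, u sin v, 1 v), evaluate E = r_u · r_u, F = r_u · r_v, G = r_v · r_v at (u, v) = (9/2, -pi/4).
E = 1;  F = 0;  G = 85/4

Partials: r_u = (cos(v), sin(v), 0), r_v = (-u*sin(v), u*cos(v), 1). As functions of (u, v):
  E = r_u · r_u = 1,
  F = r_u · r_v = 0,
  G = r_v · r_v = u^2 + 1.
Evaluating at (u, v) = (9/2, -pi/4): E = 1, F = 0, G = 85/4.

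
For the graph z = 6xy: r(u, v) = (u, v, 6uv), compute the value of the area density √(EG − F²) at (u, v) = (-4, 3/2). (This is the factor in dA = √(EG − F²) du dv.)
√(EG − F²)|_{(-4, 3/2)} = sqrt(658)

E = 36*v^2 + 1, F = 36*u*v, G = 36*u^2 + 1, so EG − F² = 36*u^2 + 36*v^2 + 1. Taking the positive square root: √(EG − F²) = sqrt(36*u^2 + 36*v^2 + 1). At (u, v) = (-4, 3/2): sqrt(658).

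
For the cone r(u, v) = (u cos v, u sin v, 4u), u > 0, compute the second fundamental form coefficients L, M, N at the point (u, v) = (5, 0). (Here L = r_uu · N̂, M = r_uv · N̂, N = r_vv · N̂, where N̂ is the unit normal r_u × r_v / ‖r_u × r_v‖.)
L = 0;  M = 0;  N = 20*sqrt(17)/17

Compute the unit normal N̂(u, v) = (-4*sqrt(17)*u*cos(v)/(17*Abs(u)), -4*sqrt(17)*u*sin(v)/(17*Abs(u)), sqrt(17)*u/(17*Abs(u))), and the second partials r_uu, r_uv, r_vv. Take dot products:
  L(u, v) = r_uu · N̂ = 0,
  M(u, v) = r_uv · N̂ = 0,
  N(u, v) = r_vv · N̂ = 4*sqrt(17)*u^2/(17*Abs(u)).
Evaluating at (u, v) = (5, 0):
  L = 0, M = 0, N = 20*sqrt(17)/17.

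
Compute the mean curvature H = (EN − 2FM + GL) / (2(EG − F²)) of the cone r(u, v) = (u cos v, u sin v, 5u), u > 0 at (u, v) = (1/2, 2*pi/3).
H = 5*sqrt(26)/26

With E = 26, F = 0, G = u^2, L = 0, M = 0, N = 5*sqrt(26)*u^2/(26*Abs(u)), assemble
  H = (EN − 2FM + GL) / (2(EG − F²)) = 5*sqrt(26)/(52*Abs(u)).
At (u, v) = (1/2, 2*pi/3): H = 5*sqrt(26)/26.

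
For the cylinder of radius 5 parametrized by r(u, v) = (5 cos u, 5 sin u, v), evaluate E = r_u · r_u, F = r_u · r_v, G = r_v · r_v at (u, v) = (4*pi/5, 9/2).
E = 25;  F = 0;  G = 1

Partials: r_u = (-5*sin(u), 5*cos(u), 0), r_v = (0, 0, 1). As functions of (u, v):
  E = r_u · r_u = 25,
  F = r_u · r_v = 0,
  G = r_v · r_v = 1.
Evaluating at (u, v) = (4*pi/5, 9/2): E = 25, F = 0, G = 1.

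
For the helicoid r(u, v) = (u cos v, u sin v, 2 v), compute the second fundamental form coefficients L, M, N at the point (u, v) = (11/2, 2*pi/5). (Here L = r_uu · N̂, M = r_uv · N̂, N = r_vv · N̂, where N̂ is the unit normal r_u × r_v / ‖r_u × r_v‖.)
L = 0;  M = -4*sqrt(137)/137;  N = 0

Compute the unit normal N̂(u, v) = (2*sin(v)/sqrt(u^2 + 4), -2*cos(v)/sqrt(u^2 + 4), u/sqrt(u^2 + 4)), and the second partials r_uu, r_uv, r_vv. Take dot products:
  L(u, v) = r_uu · N̂ = 0,
  M(u, v) = r_uv · N̂ = -2/sqrt(u^2 + 4),
  N(u, v) = r_vv · N̂ = 0.
Evaluating at (u, v) = (11/2, 2*pi/5):
  L = 0, M = -4*sqrt(137)/137, N = 0.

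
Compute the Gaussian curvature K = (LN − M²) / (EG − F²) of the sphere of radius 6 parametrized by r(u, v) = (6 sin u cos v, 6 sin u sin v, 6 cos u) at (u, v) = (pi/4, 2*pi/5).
K = 1/36

Coefficients of the first fundamental form: E = 36, F = 0, G = 36*sin(u)^2.
Coefficients of the second fundamental form: L = -6*sin(u)/Abs(sin(u)), M = 0, N = -6*sin(u)^3/Abs(sin(u)).
Assemble K = (LN − M²)/(EG − F²) = 1/36. At (u, v) = (pi/4, 2*pi/5): K = 1/36.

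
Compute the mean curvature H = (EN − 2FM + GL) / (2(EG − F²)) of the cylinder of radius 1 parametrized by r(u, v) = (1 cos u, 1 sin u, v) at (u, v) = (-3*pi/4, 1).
H = -1/2

With E = 1, F = 0, G = 1, L = -1, M = 0, N = 0, assemble
  H = (EN − 2FM + GL) / (2(EG − F²)) = -1/2.
At (u, v) = (-3*pi/4, 1): H = -1/2.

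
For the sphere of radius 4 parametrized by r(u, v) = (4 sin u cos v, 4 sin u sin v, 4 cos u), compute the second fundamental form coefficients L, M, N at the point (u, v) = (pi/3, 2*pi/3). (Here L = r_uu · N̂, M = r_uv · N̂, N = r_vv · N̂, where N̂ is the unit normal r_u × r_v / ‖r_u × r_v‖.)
L = -4;  M = 0;  N = -3

Compute the unit normal N̂(u, v) = (sin(u)^2*cos(v)/Abs(sin(u)), sin(u)^2*sin(v)/Abs(sin(u)), sin(2*u)/(2*Abs(sin(u)))), and the second partials r_uu, r_uv, r_vv. Take dot products:
  L(u, v) = r_uu · N̂ = -4*sin(u)/Abs(sin(u)),
  M(u, v) = r_uv · N̂ = 0,
  N(u, v) = r_vv · N̂ = -4*sin(u)^3/Abs(sin(u)).
Evaluating at (u, v) = (pi/3, 2*pi/3):
  L = -4, M = 0, N = -3.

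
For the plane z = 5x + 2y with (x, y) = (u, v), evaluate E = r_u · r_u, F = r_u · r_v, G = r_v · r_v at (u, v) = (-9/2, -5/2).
E = 26;  F = 10;  G = 5

Partials: r_u = (1, 0, 5), r_v = (0, 1, 2). As functions of (u, v):
  E = r_u · r_u = 26,
  F = r_u · r_v = 10,
  G = r_v · r_v = 5.
Evaluating at (u, v) = (-9/2, -5/2): E = 26, F = 10, G = 5.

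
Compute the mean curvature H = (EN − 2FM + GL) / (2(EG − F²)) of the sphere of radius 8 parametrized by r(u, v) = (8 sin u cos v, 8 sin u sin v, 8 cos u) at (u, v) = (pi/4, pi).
H = -1/8

With E = 64, F = 0, G = 64*sin(u)^2, L = -8*sin(u)/Abs(sin(u)), M = 0, N = -8*sin(u)^3/Abs(sin(u)), assemble
  H = (EN − 2FM + GL) / (2(EG − F²)) = -sin(u)/(8*Abs(sin(u))).
At (u, v) = (pi/4, pi): H = -1/8.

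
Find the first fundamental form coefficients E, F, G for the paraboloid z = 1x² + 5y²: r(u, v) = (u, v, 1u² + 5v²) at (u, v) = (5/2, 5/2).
E = 26;  F = 125;  G = 626

Partials: r_u = (1, 0, 2*u), r_v = (0, 1, 10*v). As functions of (u, v):
  E = r_u · r_u = 4*u^2 + 1,
  F = r_u · r_v = 20*u*v,
  G = r_v · r_v = 100*v^2 + 1.
Evaluating at (u, v) = (5/2, 5/2): E = 26, F = 125, G = 626.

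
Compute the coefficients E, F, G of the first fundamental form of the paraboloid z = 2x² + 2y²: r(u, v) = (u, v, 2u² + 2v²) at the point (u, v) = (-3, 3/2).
E = 145;  F = -72;  G = 37

Partials: r_u = (1, 0, 4*u), r_v = (0, 1, 4*v). As functions of (u, v):
  E = r_u · r_u = 16*u^2 + 1,
  F = r_u · r_v = 16*u*v,
  G = r_v · r_v = 16*v^2 + 1.
Evaluating at (u, v) = (-3, 3/2): E = 145, F = -72, G = 37.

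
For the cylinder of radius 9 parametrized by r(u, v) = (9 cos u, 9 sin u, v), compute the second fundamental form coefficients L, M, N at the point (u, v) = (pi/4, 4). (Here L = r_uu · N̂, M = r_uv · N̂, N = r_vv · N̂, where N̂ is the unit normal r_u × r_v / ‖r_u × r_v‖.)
L = -9;  M = 0;  N = 0

Compute the unit normal N̂(u, v) = (cos(u), sin(u), 0), and the second partials r_uu, r_uv, r_vv. Take dot products:
  L(u, v) = r_uu · N̂ = -9,
  M(u, v) = r_uv · N̂ = 0,
  N(u, v) = r_vv · N̂ = 0.
Evaluating at (u, v) = (pi/4, 4):
  L = -9, M = 0, N = 0.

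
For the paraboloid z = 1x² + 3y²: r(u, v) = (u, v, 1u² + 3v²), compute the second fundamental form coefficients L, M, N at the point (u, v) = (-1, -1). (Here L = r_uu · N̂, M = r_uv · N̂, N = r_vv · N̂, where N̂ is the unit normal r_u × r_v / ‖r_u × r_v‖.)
L = 2*sqrt(41)/41;  M = 0;  N = 6*sqrt(41)/41

Compute the unit normal N̂(u, v) = (-2*u/sqrt(4*u^2 + 36*v^2 + 1), -6*v/sqrt(4*u^2 + 36*v^2 + 1), 1/sqrt(4*u^2 + 36*v^2 + 1)), and the second partials r_uu, r_uv, r_vv. Take dot products:
  L(u, v) = r_uu · N̂ = 2/sqrt(4*u^2 + 36*v^2 + 1),
  M(u, v) = r_uv · N̂ = 0,
  N(u, v) = r_vv · N̂ = 6/sqrt(4*u^2 + 36*v^2 + 1).
Evaluating at (u, v) = (-1, -1):
  L = 2*sqrt(41)/41, M = 0, N = 6*sqrt(41)/41.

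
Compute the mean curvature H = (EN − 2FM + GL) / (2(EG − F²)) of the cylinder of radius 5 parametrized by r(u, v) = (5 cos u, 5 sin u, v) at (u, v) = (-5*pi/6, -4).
H = -1/10

With E = 25, F = 0, G = 1, L = -5, M = 0, N = 0, assemble
  H = (EN − 2FM + GL) / (2(EG − F²)) = -1/10.
At (u, v) = (-5*pi/6, -4): H = -1/10.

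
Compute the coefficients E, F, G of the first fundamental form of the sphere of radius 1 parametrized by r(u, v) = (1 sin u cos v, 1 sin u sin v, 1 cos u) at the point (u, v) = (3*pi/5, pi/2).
E = 1;  F = 0;  G = sqrt(5)/8 + 5/8

Partials: r_u = (cos(u)*cos(v), sin(v)*cos(u), -sin(u)), r_v = (-sin(u)*sin(v), sin(u)*cos(v), 0). As functions of (u, v):
  E = r_u · r_u = 1,
  F = r_u · r_v = 0,
  G = r_v · r_v = sin(u)^2.
Evaluating at (u, v) = (3*pi/5, pi/2): E = 1, F = 0, G = sqrt(5)/8 + 5/8.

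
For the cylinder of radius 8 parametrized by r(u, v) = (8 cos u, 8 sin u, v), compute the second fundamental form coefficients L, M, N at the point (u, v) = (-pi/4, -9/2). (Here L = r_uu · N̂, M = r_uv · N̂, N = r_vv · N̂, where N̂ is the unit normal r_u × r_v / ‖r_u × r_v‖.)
L = -8;  M = 0;  N = 0

Compute the unit normal N̂(u, v) = (cos(u), sin(u), 0), and the second partials r_uu, r_uv, r_vv. Take dot products:
  L(u, v) = r_uu · N̂ = -8,
  M(u, v) = r_uv · N̂ = 0,
  N(u, v) = r_vv · N̂ = 0.
Evaluating at (u, v) = (-pi/4, -9/2):
  L = -8, M = 0, N = 0.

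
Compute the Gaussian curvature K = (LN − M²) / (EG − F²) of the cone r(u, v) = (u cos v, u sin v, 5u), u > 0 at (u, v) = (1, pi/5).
K = 0

Coefficients of the first fundamental form: E = 26, F = 0, G = u^2.
Coefficients of the second fundamental form: L = 0, M = 0, N = 5*sqrt(26)*u^2/(26*Abs(u)).
Assemble K = (LN − M²)/(EG − F²) = 0. At (u, v) = (1, pi/5): K = 0.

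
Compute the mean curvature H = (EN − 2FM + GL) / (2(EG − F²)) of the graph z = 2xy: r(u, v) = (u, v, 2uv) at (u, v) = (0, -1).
H = 0

With E = 4*v^2 + 1, F = 4*u*v, G = 4*u^2 + 1, L = 0, M = 2/sqrt(4*u^2 + 4*v^2 + 1), N = 0, assemble
  H = (EN − 2FM + GL) / (2(EG − F²)) = -8*u*v/(4*u^2 + 4*v^2 + 1)^(3/2).
At (u, v) = (0, -1): H = 0.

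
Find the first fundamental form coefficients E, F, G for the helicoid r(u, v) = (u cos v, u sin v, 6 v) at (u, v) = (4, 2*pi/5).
E = 1;  F = 0;  G = 52

Partials: r_u = (cos(v), sin(v), 0), r_v = (-u*sin(v), u*cos(v), 6). As functions of (u, v):
  E = r_u · r_u = 1,
  F = r_u · r_v = 0,
  G = r_v · r_v = u^2 + 36.
Evaluating at (u, v) = (4, 2*pi/5): E = 1, F = 0, G = 52.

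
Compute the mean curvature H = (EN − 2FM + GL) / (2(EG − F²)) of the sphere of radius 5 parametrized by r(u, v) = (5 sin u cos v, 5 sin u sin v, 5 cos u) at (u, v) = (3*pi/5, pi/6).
H = -1/5

With E = 25, F = 0, G = 25*sin(u)^2, L = -5*sin(u)/Abs(sin(u)), M = 0, N = -5*sin(u)^3/Abs(sin(u)), assemble
  H = (EN − 2FM + GL) / (2(EG − F²)) = -sin(u)/(5*Abs(sin(u))).
At (u, v) = (3*pi/5, pi/6): H = -1/5.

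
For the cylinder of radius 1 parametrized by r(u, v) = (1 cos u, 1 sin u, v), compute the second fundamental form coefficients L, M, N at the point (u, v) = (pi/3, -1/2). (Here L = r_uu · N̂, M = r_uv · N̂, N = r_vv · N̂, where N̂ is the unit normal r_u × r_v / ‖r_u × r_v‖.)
L = -1;  M = 0;  N = 0

Compute the unit normal N̂(u, v) = (cos(u), sin(u), 0), and the second partials r_uu, r_uv, r_vv. Take dot products:
  L(u, v) = r_uu · N̂ = -1,
  M(u, v) = r_uv · N̂ = 0,
  N(u, v) = r_vv · N̂ = 0.
Evaluating at (u, v) = (pi/3, -1/2):
  L = -1, M = 0, N = 0.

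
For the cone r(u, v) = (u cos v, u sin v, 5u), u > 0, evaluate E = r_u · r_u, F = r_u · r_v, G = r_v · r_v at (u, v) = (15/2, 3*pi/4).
E = 26;  F = 0;  G = 225/4

Partials: r_u = (cos(v), sin(v), 5), r_v = (-u*sin(v), u*cos(v), 0). As functions of (u, v):
  E = r_u · r_u = 26,
  F = r_u · r_v = 0,
  G = r_v · r_v = u^2.
Evaluating at (u, v) = (15/2, 3*pi/4): E = 26, F = 0, G = 225/4.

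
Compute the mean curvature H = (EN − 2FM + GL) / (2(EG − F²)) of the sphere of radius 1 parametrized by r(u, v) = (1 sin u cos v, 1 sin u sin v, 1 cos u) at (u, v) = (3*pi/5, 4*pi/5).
H = -1

With E = 1, F = 0, G = sin(u)^2, L = -sin(u)/Abs(sin(u)), M = 0, N = -sin(u)^3/Abs(sin(u)), assemble
  H = (EN − 2FM + GL) / (2(EG − F²)) = -sin(u)/Abs(sin(u)).
At (u, v) = (3*pi/5, 4*pi/5): H = -1.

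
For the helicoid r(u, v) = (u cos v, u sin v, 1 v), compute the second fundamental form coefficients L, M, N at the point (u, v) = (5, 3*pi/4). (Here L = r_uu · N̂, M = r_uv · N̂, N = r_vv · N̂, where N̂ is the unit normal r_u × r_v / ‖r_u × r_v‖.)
L = 0;  M = -sqrt(26)/26;  N = 0

Compute the unit normal N̂(u, v) = (sin(v)/sqrt(u^2 + 1), -cos(v)/sqrt(u^2 + 1), u/sqrt(u^2 + 1)), and the second partials r_uu, r_uv, r_vv. Take dot products:
  L(u, v) = r_uu · N̂ = 0,
  M(u, v) = r_uv · N̂ = -1/sqrt(u^2 + 1),
  N(u, v) = r_vv · N̂ = 0.
Evaluating at (u, v) = (5, 3*pi/4):
  L = 0, M = -sqrt(26)/26, N = 0.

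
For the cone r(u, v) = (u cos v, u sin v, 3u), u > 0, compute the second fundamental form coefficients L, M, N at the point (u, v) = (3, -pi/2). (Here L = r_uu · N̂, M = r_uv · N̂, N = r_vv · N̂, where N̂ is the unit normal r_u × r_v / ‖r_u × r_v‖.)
L = 0;  M = 0;  N = 9*sqrt(10)/10

Compute the unit normal N̂(u, v) = (-3*sqrt(10)*u*cos(v)/(10*Abs(u)), -3*sqrt(10)*u*sin(v)/(10*Abs(u)), sqrt(10)*u/(10*Abs(u))), and the second partials r_uu, r_uv, r_vv. Take dot products:
  L(u, v) = r_uu · N̂ = 0,
  M(u, v) = r_uv · N̂ = 0,
  N(u, v) = r_vv · N̂ = 3*sqrt(10)*u^2/(10*Abs(u)).
Evaluating at (u, v) = (3, -pi/2):
  L = 0, M = 0, N = 9*sqrt(10)/10.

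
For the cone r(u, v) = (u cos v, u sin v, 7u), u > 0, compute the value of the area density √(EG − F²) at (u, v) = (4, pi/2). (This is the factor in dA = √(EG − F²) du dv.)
√(EG − F²)|_{(4, pi/2)} = 20*sqrt(2)

E = 50, F = 0, G = u^2, so EG − F² = 50*u^2. Taking the positive square root: √(EG − F²) = 5*sqrt(2)*Abs(u). At (u, v) = (4, pi/2): 20*sqrt(2).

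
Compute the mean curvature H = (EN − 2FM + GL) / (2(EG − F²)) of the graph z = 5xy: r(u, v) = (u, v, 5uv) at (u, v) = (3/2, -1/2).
H = 375*sqrt(254)/32258

With E = 25*v^2 + 1, F = 25*u*v, G = 25*u^2 + 1, L = 0, M = 5/sqrt(25*u^2 + 25*v^2 + 1), N = 0, assemble
  H = (EN − 2FM + GL) / (2(EG − F²)) = -125*u*v/(25*u^2 + 25*v^2 + 1)^(3/2).
At (u, v) = (3/2, -1/2): H = 375*sqrt(254)/32258.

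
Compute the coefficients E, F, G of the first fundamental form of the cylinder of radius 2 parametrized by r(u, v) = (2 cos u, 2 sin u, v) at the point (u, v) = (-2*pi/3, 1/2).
E = 4;  F = 0;  G = 1

Partials: r_u = (-2*sin(u), 2*cos(u), 0), r_v = (0, 0, 1). As functions of (u, v):
  E = r_u · r_u = 4,
  F = r_u · r_v = 0,
  G = r_v · r_v = 1.
Evaluating at (u, v) = (-2*pi/3, 1/2): E = 4, F = 0, G = 1.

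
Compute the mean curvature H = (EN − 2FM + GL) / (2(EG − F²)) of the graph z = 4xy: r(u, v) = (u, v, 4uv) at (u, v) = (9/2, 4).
H = -1152*sqrt(581)/337561

With E = 16*v^2 + 1, F = 16*u*v, G = 16*u^2 + 1, L = 0, M = 4/sqrt(16*u^2 + 16*v^2 + 1), N = 0, assemble
  H = (EN − 2FM + GL) / (2(EG − F²)) = -64*u*v/(16*u^2 + 16*v^2 + 1)^(3/2).
At (u, v) = (9/2, 4): H = -1152*sqrt(581)/337561.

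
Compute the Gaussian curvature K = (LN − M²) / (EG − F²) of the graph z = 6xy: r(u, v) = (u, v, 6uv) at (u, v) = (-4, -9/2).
K = -9/426409

Coefficients of the first fundamental form: E = 36*v^2 + 1, F = 36*u*v, G = 36*u^2 + 1.
Coefficients of the second fundamental form: L = 0, M = 6/sqrt(36*u^2 + 36*v^2 + 1), N = 0.
Assemble K = (LN − M²)/(EG − F²) = -36/(1296*u^4 + 2592*u^2*v^2 + 72*u^2 + 1296*v^4 + 72*v^2 + 1). At (u, v) = (-4, -9/2): K = -9/426409.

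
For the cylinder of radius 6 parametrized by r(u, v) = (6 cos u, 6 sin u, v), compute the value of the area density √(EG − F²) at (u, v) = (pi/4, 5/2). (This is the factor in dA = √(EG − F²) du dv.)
√(EG − F²)|_{(pi/4, 5/2)} = 6

E = 36, F = 0, G = 1, so EG − F² = 36. Taking the positive square root: √(EG − F²) = 6. At (u, v) = (pi/4, 5/2): 6.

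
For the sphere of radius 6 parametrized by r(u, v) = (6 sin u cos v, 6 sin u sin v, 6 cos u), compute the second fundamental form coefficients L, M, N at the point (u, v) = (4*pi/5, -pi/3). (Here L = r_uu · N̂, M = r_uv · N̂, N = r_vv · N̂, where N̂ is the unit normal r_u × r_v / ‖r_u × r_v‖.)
L = -6;  M = 0;  N = -15/4 + 3*sqrt(5)/4

Compute the unit normal N̂(u, v) = (sin(u)^2*cos(v)/Abs(sin(u)), sin(u)^2*sin(v)/Abs(sin(u)), sin(2*u)/(2*Abs(sin(u)))), and the second partials r_uu, r_uv, r_vv. Take dot products:
  L(u, v) = r_uu · N̂ = -6*sin(u)/Abs(sin(u)),
  M(u, v) = r_uv · N̂ = 0,
  N(u, v) = r_vv · N̂ = -6*sin(u)^3/Abs(sin(u)).
Evaluating at (u, v) = (4*pi/5, -pi/3):
  L = -6, M = 0, N = -15/4 + 3*sqrt(5)/4.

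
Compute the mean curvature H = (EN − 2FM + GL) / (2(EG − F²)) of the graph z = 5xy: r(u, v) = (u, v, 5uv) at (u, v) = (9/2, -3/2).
H = 3375*sqrt(46)/362894

With E = 25*v^2 + 1, F = 25*u*v, G = 25*u^2 + 1, L = 0, M = 5/sqrt(25*u^2 + 25*v^2 + 1), N = 0, assemble
  H = (EN − 2FM + GL) / (2(EG − F²)) = -125*u*v/(25*u^2 + 25*v^2 + 1)^(3/2).
At (u, v) = (9/2, -3/2): H = 3375*sqrt(46)/362894.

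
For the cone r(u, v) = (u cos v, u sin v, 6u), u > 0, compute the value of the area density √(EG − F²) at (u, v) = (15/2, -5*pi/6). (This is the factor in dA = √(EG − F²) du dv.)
√(EG − F²)|_{(15/2, -5*pi/6)} = 15*sqrt(37)/2

E = 37, F = 0, G = u^2, so EG − F² = 37*u^2. Taking the positive square root: √(EG − F²) = sqrt(37)*Abs(u). At (u, v) = (15/2, -5*pi/6): 15*sqrt(37)/2.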